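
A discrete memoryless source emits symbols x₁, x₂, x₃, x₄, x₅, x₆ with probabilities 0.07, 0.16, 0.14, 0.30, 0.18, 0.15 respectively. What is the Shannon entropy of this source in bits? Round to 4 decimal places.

2.4656 bits

H = −Σ pᵢ log₂ pᵢ.
−0.07·log₂(0.07) = 0.2686
−0.16·log₂(0.16) = 0.4230
−0.14·log₂(0.14) = 0.3971
−0.30·log₂(0.30) = 0.5211
−0.18·log₂(0.18) = 0.4453
−0.15·log₂(0.15) = 0.4105
Sum ≈ 2.4656 → 2.4656 bits.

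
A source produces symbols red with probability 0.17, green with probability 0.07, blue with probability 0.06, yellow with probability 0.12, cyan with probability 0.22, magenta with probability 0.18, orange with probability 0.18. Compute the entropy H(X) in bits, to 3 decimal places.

H = −Σ pᵢ log₂ pᵢ.
−0.17·log₂(0.17) = 0.4346
−0.07·log₂(0.07) = 0.2686
−0.06·log₂(0.06) = 0.2435
−0.12·log₂(0.12) = 0.3671
−0.22·log₂(0.22) = 0.4806
−0.18·log₂(0.18) = 0.4453
−0.18·log₂(0.18) = 0.4453
Sum ≈ 2.6849 → 2.685 bits.

2.685 bits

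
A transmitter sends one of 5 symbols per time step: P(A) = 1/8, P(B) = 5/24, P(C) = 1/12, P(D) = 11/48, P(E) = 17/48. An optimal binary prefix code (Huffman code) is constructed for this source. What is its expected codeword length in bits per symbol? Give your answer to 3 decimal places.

2.208 bits/symbol

Repeatedly combine the two least-probable nodes; the expected code length is the sum of the merged weights.
merge 1/12 + 1/8 → 5/24
merge 5/24 + 5/24 → 5/12
merge 11/48 + 17/48 → 7/12
merge 5/12 + 7/12 → 1
L = 5/24 + 5/12 + 7/12 + 1 = 53/24 ≈ 2.208 bits/symbol.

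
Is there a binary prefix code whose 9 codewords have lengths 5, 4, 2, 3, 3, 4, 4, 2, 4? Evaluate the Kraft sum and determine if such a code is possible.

With common denominator 2^5 = 32: Σ 2^(−ℓᵢ) = 1/32 + 2/32 + 8/32 + 4/32 + 4/32 + 2/32 + 2/32 + 8/32 + 2/32 = 33/32 = 1.03125.
Kraft's inequality requires Σ ≤ 1; here Σ = 1.03125 > 1, so no such prefix code exists.

1.03125; no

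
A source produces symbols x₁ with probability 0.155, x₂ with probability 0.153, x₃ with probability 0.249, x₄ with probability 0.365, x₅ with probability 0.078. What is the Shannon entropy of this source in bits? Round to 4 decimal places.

H = −Σ pᵢ log₂ pᵢ.
−0.155·log₂(0.155) = 0.4169
−0.153·log₂(0.153) = 0.4144
−0.249·log₂(0.249) = 0.4994
−0.365·log₂(0.365) = 0.5307
−0.078·log₂(0.078) = 0.2871
Sum ≈ 2.1485 → 2.1485 bits.

2.1485 bits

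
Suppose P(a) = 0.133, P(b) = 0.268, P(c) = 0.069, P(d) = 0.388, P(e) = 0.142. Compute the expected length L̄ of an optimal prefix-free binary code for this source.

2.158 bits/symbol

Repeatedly combine the two least-probable nodes; the expected code length is the sum of the merged weights.
merge 69/1000 + 133/1000 → 101/500
merge 71/500 + 101/500 → 43/125
merge 67/250 + 43/125 → 153/250
merge 97/250 + 153/250 → 1
L = 101/500 + 43/125 + 153/250 + 1 = 1079/500 = 2.158 bits/symbol.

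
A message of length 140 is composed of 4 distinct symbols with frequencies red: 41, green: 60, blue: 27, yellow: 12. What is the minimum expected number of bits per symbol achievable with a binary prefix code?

Probabilities are the counts divided by 140.
Repeatedly combine the two least-probable nodes; the expected code length is the sum of the merged weights.
merge 3/35 + 27/140 → 39/140
merge 39/140 + 41/140 → 4/7
merge 3/7 + 4/7 → 1
L = 39/140 + 4/7 + 1 = 37/20 = 1.85 bits/symbol.

1.85 bits/symbol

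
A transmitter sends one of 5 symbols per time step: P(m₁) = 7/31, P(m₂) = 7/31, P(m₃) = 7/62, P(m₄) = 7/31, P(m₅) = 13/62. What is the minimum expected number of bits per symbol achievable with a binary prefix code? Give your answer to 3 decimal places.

Repeatedly combine the two least-probable nodes; the expected code length is the sum of the merged weights.
merge 7/62 + 13/62 → 10/31
merge 7/31 + 7/31 → 14/31
merge 7/31 + 10/31 → 17/31
merge 14/31 + 17/31 → 1
L = 10/31 + 14/31 + 17/31 + 1 = 72/31 ≈ 2.323 bits/symbol.

2.323 bits/symbol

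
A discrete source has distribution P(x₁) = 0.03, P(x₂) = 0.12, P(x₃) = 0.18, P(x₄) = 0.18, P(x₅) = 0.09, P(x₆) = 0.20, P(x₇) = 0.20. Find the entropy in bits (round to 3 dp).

2.651 bits

H = −Σ pᵢ log₂ pᵢ.
−0.03·log₂(0.03) = 0.1518
−0.12·log₂(0.12) = 0.3671
−0.18·log₂(0.18) = 0.4453
−0.18·log₂(0.18) = 0.4453
−0.09·log₂(0.09) = 0.3127
−0.20·log₂(0.20) = 0.4644
−0.20·log₂(0.20) = 0.4644
Sum ≈ 2.6509 → 2.651 bits.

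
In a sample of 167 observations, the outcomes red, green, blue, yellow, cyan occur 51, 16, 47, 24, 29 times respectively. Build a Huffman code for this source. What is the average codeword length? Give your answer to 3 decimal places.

Probabilities are the counts divided by 167.
Repeatedly combine the two least-probable nodes; the expected code length is the sum of the merged weights.
merge 16/167 + 24/167 → 40/167
merge 29/167 + 40/167 → 69/167
merge 47/167 + 51/167 → 98/167
merge 69/167 + 98/167 → 1
L = 40/167 + 69/167 + 98/167 + 1 = 374/167 ≈ 2.240 bits/symbol.

2.240 bits/symbol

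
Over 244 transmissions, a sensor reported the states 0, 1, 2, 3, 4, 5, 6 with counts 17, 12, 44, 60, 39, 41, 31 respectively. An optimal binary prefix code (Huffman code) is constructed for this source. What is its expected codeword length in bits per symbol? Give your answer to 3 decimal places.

2.693 bits/symbol

Probabilities are the counts divided by 244.
Repeatedly combine the two least-probable nodes; the expected code length is the sum of the merged weights.
merge 3/61 + 17/244 → 29/244
merge 29/244 + 31/244 → 15/61
merge 39/244 + 41/244 → 20/61
merge 11/61 + 15/61 → 26/61
merge 15/61 + 20/61 → 35/61
merge 26/61 + 35/61 → 1
L = 29/244 + 15/61 + 20/61 + 26/61 + 35/61 + 1 = 657/244 ≈ 2.693 bits/symbol.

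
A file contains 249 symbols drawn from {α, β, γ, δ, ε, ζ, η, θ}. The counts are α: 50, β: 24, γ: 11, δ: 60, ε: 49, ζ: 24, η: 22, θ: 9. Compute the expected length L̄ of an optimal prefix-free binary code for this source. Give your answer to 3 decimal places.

Probabilities are the counts divided by 249.
Repeatedly combine the two least-probable nodes; the expected code length is the sum of the merged weights.
merge 3/83 + 11/249 → 20/249
merge 20/249 + 22/249 → 14/83
merge 8/83 + 8/83 → 16/83
merge 14/83 + 16/83 → 30/83
merge 49/249 + 50/249 → 33/83
merge 20/83 + 30/83 → 50/83
merge 33/83 + 50/83 → 1
L = 20/249 + 14/83 + 16/83 + 30/83 + 33/83 + 50/83 + 1 = 698/249 ≈ 2.803 bits/symbol.

2.803 bits/symbol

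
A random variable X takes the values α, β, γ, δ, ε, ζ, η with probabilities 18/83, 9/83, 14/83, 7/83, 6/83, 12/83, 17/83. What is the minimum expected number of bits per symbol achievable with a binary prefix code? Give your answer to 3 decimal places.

Repeatedly combine the two least-probable nodes; the expected code length is the sum of the merged weights.
merge 6/83 + 7/83 → 13/83
merge 9/83 + 12/83 → 21/83
merge 13/83 + 14/83 → 27/83
merge 17/83 + 18/83 → 35/83
merge 21/83 + 27/83 → 48/83
merge 35/83 + 48/83 → 1
L = 13/83 + 21/83 + 27/83 + 35/83 + 48/83 + 1 = 227/83 ≈ 2.735 bits/symbol.

2.735 bits/symbol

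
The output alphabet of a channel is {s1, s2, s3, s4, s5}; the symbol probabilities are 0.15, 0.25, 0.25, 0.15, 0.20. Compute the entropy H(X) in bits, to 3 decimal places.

2.285 bits

H = −Σ pᵢ log₂ pᵢ.
−0.15·log₂(0.15) = 0.4105
−0.25·log₂(0.25) = 0.5000
−0.25·log₂(0.25) = 0.5000
−0.15·log₂(0.15) = 0.4105
−0.20·log₂(0.20) = 0.4644
Sum ≈ 2.2855 → 2.285 bits.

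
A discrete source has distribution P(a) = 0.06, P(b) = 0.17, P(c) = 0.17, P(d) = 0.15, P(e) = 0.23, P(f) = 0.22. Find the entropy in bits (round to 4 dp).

H = −Σ pᵢ log₂ pᵢ.
−0.06·log₂(0.06) = 0.2435
−0.17·log₂(0.17) = 0.4346
−0.17·log₂(0.17) = 0.4346
−0.15·log₂(0.15) = 0.4105
−0.23·log₂(0.23) = 0.4877
−0.22·log₂(0.22) = 0.4806
Sum ≈ 2.4915 → 2.4915 bits.

2.4915 bits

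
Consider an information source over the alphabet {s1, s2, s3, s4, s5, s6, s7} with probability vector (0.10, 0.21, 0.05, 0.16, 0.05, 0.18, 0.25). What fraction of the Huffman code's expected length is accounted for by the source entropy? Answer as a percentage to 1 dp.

98.7%

Entropy H = −Σ p log₂ p ≈ 2.6055 bits.
Huffman merges: 1/20+1/20→1/10; 1/10+1/10→1/5; 4/25+9/50→17/50; 1/5+21/100→41/100; 1/4+17/50→59/100; 41/100+59/100→1. L = 66/25 ≈ 2.6400.
Efficiency = H/L = 2.6055/2.6400 = 98.7%.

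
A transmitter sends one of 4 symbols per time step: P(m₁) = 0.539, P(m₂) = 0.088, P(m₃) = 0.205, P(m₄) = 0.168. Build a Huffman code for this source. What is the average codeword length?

Repeatedly combine the two least-probable nodes; the expected code length is the sum of the merged weights.
merge 11/125 + 21/125 → 32/125
merge 41/200 + 32/125 → 461/1000
merge 461/1000 + 539/1000 → 1
L = 32/125 + 461/1000 + 1 = 1717/1000 = 1.717 bits/symbol.

1.717 bits/symbol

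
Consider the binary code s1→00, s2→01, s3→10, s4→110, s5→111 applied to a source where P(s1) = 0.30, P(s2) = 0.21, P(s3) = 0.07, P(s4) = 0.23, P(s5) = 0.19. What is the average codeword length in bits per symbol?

2.42 bits/symbol

L̄ = Σ pᵢ·ℓᵢ = 0.30·2 + 0.21·2 + 0.07·2 + 0.23·3 + 0.19·3 = 2.42 bits/symbol.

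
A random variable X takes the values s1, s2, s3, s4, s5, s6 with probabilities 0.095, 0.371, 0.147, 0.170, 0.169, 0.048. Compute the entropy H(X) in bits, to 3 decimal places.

H = −Σ pᵢ log₂ pᵢ.
−0.095·log₂(0.095) = 0.3226
−0.371·log₂(0.371) = 0.5307
−0.147·log₂(0.147) = 0.4066
−0.170·log₂(0.170) = 0.4346
−0.169·log₂(0.169) = 0.4335
−0.048·log₂(0.048) = 0.2103
Sum ≈ 2.3383 → 2.338 bits.

2.338 bits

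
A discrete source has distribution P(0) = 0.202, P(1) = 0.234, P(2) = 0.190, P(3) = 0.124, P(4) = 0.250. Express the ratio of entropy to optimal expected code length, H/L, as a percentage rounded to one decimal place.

Entropy H = −Σ p log₂ p ≈ 2.2851 bits.
Huffman merges: 31/250+19/100→157/500; 101/500+117/500→109/250; 1/4+157/500→141/250; 109/250+141/250→1. L = 1157/500 ≈ 2.3140.
Efficiency = H/L = 2.2851/2.3140 = 98.8%.

98.8%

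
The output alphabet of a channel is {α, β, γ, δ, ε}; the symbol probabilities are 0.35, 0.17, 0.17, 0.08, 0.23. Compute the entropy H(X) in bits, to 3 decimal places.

H = −Σ pᵢ log₂ pᵢ.
−0.35·log₂(0.35) = 0.5301
−0.17·log₂(0.17) = 0.4346
−0.17·log₂(0.17) = 0.4346
−0.08·log₂(0.08) = 0.2915
−0.23·log₂(0.23) = 0.4877
Sum ≈ 2.1785 → 2.178 bits.

2.178 bits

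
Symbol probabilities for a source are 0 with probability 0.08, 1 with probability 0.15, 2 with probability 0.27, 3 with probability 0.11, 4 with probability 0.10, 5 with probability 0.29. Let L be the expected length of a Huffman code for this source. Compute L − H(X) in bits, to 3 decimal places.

Entropy H = −Σ p log₂ p ≈ 2.4125 bits.
Huffman merges: 2/25+1/10→9/50; 11/100+3/20→13/50; 9/50+13/50→11/25; 27/100+29/100→14/25; 11/25+14/25→1. L = 61/25 ≈ 2.4400.
L − H = 2.4400 − 2.4125 = 0.028 bits.

0.028 bits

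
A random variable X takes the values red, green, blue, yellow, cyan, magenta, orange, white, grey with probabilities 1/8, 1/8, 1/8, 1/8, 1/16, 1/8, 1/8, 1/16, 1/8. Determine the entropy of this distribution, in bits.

3.125 bits

Each probability is a power of 1/2, so log₂(1/p) is an integer.
H = Σ p·log₂(1/p) = 1/8·3 + 1/8·3 + 1/8·3 + 1/8·3 + 1/16·4 + 1/8·3 + 1/8·3 + 1/16·4 + 1/8·3 = 3.125 bits.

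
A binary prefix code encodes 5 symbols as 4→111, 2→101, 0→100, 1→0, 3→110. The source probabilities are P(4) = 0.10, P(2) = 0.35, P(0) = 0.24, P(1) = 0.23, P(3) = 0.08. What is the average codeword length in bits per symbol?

L̄ = Σ pᵢ·ℓᵢ = 0.10·3 + 0.35·3 + 0.24·3 + 0.23·1 + 0.08·3 = 2.54 bits/symbol.

2.54 bits/symbol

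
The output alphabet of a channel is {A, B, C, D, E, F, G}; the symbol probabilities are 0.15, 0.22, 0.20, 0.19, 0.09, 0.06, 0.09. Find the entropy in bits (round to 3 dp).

2.680 bits

H = −Σ pᵢ log₂ pᵢ.
−0.15·log₂(0.15) = 0.4105
−0.22·log₂(0.22) = 0.4806
−0.20·log₂(0.20) = 0.4644
−0.19·log₂(0.19) = 0.4552
−0.09·log₂(0.09) = 0.3127
−0.06·log₂(0.06) = 0.2435
−0.09·log₂(0.09) = 0.3127
Sum ≈ 2.6796 → 2.680 bits.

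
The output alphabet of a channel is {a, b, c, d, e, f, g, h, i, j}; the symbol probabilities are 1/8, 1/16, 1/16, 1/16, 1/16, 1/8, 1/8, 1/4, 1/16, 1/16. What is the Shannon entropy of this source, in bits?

Each probability is a power of 1/2, so log₂(1/p) is an integer.
H = Σ p·log₂(1/p) = 1/8·3 + 1/16·4 + 1/16·4 + 1/16·4 + 1/16·4 + 1/8·3 + 1/8·3 + 1/4·2 + 1/16·4 + 1/16·4 = 3.125 bits.

3.125 bits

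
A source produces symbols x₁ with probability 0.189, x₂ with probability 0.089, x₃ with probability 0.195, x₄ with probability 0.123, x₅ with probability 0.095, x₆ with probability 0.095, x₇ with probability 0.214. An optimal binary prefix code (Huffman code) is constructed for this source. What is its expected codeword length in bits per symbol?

2.775 bits/symbol

Repeatedly combine the two least-probable nodes; the expected code length is the sum of the merged weights.
merge 89/1000 + 19/200 → 23/125
merge 19/200 + 123/1000 → 109/500
merge 23/125 + 189/1000 → 373/1000
merge 39/200 + 107/500 → 409/1000
merge 109/500 + 373/1000 → 591/1000
merge 409/1000 + 591/1000 → 1
L = 23/125 + 109/500 + 373/1000 + 409/1000 + 591/1000 + 1 = 111/40 = 2.775 bits/symbol.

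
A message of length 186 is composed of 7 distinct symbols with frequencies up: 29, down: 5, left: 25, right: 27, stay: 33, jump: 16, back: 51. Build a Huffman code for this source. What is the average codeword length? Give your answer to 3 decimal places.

Probabilities are the counts divided by 186.
Repeatedly combine the two least-probable nodes; the expected code length is the sum of the merged weights.
merge 5/186 + 8/93 → 7/62
merge 7/62 + 25/186 → 23/93
merge 9/62 + 29/186 → 28/93
merge 11/62 + 23/93 → 79/186
merge 17/62 + 28/93 → 107/186
merge 79/186 + 107/186 → 1
L = 7/62 + 23/93 + 28/93 + 79/186 + 107/186 + 1 = 165/62 ≈ 2.661 bits/symbol.

2.661 bits/symbol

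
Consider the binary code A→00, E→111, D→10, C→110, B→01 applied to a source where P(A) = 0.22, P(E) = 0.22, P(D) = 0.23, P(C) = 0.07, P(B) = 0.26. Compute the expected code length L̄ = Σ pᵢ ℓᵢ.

2.29 bits/symbol

L̄ = Σ pᵢ·ℓᵢ = 0.22·2 + 0.22·3 + 0.23·2 + 0.07·3 + 0.26·2 = 2.29 bits/symbol.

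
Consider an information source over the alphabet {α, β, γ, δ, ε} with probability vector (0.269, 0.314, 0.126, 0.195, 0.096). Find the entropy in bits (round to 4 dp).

H = −Σ pᵢ log₂ pᵢ.
−0.269·log₂(0.269) = 0.5096
−0.314·log₂(0.314) = 0.5247
−0.126·log₂(0.126) = 0.3766
−0.195·log₂(0.195) = 0.4599
−0.096·log₂(0.096) = 0.3246
Sum ≈ 2.1953 → 2.1953 bits.

2.1953 bits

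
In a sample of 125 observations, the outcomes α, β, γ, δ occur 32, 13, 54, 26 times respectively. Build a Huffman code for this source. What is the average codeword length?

1.88 bits/symbol

Probabilities are the counts divided by 125.
Repeatedly combine the two least-probable nodes; the expected code length is the sum of the merged weights.
merge 13/125 + 26/125 → 39/125
merge 32/125 + 39/125 → 71/125
merge 54/125 + 71/125 → 1
L = 39/125 + 71/125 + 1 = 47/25 = 1.88 bits/symbol.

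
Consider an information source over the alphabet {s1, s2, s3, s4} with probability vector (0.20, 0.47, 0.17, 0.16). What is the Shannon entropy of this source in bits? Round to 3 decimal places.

1.834 bits

H = −Σ pᵢ log₂ pᵢ.
−0.20·log₂(0.20) = 0.4644
−0.47·log₂(0.47) = 0.5120
−0.17·log₂(0.17) = 0.4346
−0.16·log₂(0.16) = 0.4230
Sum ≈ 1.8339 → 1.834 bits.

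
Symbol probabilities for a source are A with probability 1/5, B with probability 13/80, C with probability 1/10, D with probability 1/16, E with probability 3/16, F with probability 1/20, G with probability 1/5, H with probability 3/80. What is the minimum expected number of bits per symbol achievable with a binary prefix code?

2.8375 bits/symbol

Repeatedly combine the two least-probable nodes; the expected code length is the sum of the merged weights.
merge 3/80 + 1/20 → 7/80
merge 1/16 + 7/80 → 3/20
merge 1/10 + 3/20 → 1/4
merge 13/80 + 3/16 → 7/20
merge 1/5 + 1/5 → 2/5
merge 1/4 + 7/20 → 3/5
merge 2/5 + 3/5 → 1
L = 7/80 + 3/20 + 1/4 + 7/20 + 2/5 + 3/5 + 1 = 227/80 = 2.8375 bits/symbol.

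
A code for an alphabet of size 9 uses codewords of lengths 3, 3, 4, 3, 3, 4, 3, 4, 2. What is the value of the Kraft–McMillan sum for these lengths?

With common denominator 2^4 = 16: Σ 2^(−ℓᵢ) = 2/16 + 2/16 + 1/16 + 2/16 + 2/16 + 1/16 + 2/16 + 1/16 + 4/16 = 17/16 = 1.0625.

1.0625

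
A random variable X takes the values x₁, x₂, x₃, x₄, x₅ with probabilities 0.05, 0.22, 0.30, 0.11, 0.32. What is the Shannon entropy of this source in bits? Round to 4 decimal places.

2.0941 bits

H = −Σ pᵢ log₂ pᵢ.
−0.05·log₂(0.05) = 0.2161
−0.22·log₂(0.22) = 0.4806
−0.30·log₂(0.30) = 0.5211
−0.11·log₂(0.11) = 0.3503
−0.32·log₂(0.32) = 0.5260
Sum ≈ 2.0941 → 2.0941 bits.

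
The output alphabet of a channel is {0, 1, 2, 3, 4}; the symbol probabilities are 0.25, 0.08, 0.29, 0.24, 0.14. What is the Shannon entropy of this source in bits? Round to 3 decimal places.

H = −Σ pᵢ log₂ pᵢ.
−0.25·log₂(0.25) = 0.5000
−0.08·log₂(0.08) = 0.2915
−0.29·log₂(0.29) = 0.5179
−0.24·log₂(0.24) = 0.4941
−0.14·log₂(0.14) = 0.3971
Sum ≈ 2.2007 → 2.201 bits.

2.201 bits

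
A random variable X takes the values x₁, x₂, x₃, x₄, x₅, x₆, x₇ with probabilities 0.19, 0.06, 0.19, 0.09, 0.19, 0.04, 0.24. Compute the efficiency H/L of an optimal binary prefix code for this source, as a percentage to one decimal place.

Entropy H = −Σ p log₂ p ≈ 2.6018 bits.
Huffman merges: 1/25+3/50→1/10; 9/100+1/10→19/100; 19/100+19/100→19/50; 19/100+19/100→19/50; 6/25+19/50→31/50; 19/50+31/50→1. L = 267/100 ≈ 2.6700.
Efficiency = H/L = 2.6018/2.6700 = 97.4%.

97.4%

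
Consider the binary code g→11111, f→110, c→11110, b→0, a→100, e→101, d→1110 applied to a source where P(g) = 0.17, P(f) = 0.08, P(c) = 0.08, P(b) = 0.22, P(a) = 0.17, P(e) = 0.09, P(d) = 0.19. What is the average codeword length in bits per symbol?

L̄ = Σ pᵢ·ℓᵢ = 0.17·5 + 0.08·3 + 0.08·5 + 0.22·1 + 0.17·3 + 0.09·3 + 0.19·4 = 3.25 bits/symbol.

3.25 bits/symbol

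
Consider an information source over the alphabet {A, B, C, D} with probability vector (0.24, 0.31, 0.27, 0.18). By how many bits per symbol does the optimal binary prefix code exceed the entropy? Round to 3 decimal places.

0.027 bits

Entropy H = −Σ p log₂ p ≈ 1.9733 bits.
Huffman merges: 9/50+6/25→21/50; 27/100+31/100→29/50; 21/50+29/50→1. L = 2 ≈ 2.0000.
L − H = 2.0000 − 1.9733 = 0.027 bits.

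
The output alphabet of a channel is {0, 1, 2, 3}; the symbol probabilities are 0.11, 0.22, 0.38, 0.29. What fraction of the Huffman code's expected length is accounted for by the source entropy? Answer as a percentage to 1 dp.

Entropy H = −Σ p log₂ p ≈ 1.8792 bits.
Huffman merges: 11/100+11/50→33/100; 29/100+33/100→31/50; 19/50+31/50→1. L = 39/20 ≈ 1.9500.
Efficiency = H/L = 1.8792/1.9500 = 96.4%.

96.4%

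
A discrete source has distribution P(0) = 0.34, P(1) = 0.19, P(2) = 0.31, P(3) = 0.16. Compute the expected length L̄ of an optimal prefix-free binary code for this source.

2 bits/symbol

Repeatedly combine the two least-probable nodes; the expected code length is the sum of the merged weights.
merge 4/25 + 19/100 → 7/20
merge 31/100 + 17/50 → 13/20
merge 7/20 + 13/20 → 1
L = 7/20 + 13/20 + 1 = 2 bits/symbol.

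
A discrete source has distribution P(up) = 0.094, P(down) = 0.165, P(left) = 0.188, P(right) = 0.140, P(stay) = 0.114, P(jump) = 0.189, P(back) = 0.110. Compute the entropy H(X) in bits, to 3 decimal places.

2.762 bits

H = −Σ pᵢ log₂ pᵢ.
−0.094·log₂(0.094) = 0.3207
−0.165·log₂(0.165) = 0.4289
−0.188·log₂(0.188) = 0.4533
−0.140·log₂(0.140) = 0.3971
−0.114·log₂(0.114) = 0.3571
−0.189·log₂(0.189) = 0.4543
−0.110·log₂(0.110) = 0.3503
Sum ≈ 2.7617 → 2.762 bits.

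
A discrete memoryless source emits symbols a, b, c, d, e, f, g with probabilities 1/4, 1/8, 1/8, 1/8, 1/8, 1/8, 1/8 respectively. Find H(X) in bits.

2.75 bits

Each probability is a power of 1/2, so log₂(1/p) is an integer.
H = Σ p·log₂(1/p) = 1/4·2 + 1/8·3 + 1/8·3 + 1/8·3 + 1/8·3 + 1/8·3 + 1/8·3 = 2.75 bits.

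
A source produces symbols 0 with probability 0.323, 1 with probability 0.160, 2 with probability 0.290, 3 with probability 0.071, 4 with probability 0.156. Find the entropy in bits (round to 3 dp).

H = −Σ pᵢ log₂ pᵢ.
−0.323·log₂(0.323) = 0.5266
−0.160·log₂(0.160) = 0.4230
−0.290·log₂(0.290) = 0.5179
−0.071·log₂(0.071) = 0.2709
−0.156·log₂(0.156) = 0.4181
Sum ≈ 2.1566 → 2.157 bits.

2.157 bits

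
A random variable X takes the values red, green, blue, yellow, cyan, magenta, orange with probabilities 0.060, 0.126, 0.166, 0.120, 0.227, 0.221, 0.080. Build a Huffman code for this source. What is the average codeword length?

2.692 bits/symbol

Repeatedly combine the two least-probable nodes; the expected code length is the sum of the merged weights.
merge 3/50 + 2/25 → 7/50
merge 3/25 + 63/500 → 123/500
merge 7/50 + 83/500 → 153/500
merge 221/1000 + 227/1000 → 56/125
merge 123/500 + 153/500 → 69/125
merge 56/125 + 69/125 → 1
L = 7/50 + 123/500 + 153/500 + 56/125 + 69/125 + 1 = 673/250 = 2.692 bits/symbol.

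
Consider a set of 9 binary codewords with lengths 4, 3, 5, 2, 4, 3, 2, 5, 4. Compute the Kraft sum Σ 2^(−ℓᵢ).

With common denominator 2^5 = 32: Σ 2^(−ℓᵢ) = 2/32 + 4/32 + 1/32 + 8/32 + 2/32 + 4/32 + 8/32 + 1/32 + 2/32 = 32/32 = 1.

1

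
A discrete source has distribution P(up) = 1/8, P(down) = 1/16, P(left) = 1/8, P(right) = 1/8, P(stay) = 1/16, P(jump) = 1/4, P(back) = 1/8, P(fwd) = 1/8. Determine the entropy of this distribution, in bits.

2.875 bits

Each probability is a power of 1/2, so log₂(1/p) is an integer.
H = Σ p·log₂(1/p) = 1/8·3 + 1/16·4 + 1/8·3 + 1/8·3 + 1/16·4 + 1/4·2 + 1/8·3 + 1/8·3 = 2.875 bits.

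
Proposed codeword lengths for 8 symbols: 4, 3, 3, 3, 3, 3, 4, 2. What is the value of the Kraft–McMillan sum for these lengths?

1

With common denominator 2^4 = 16: Σ 2^(−ℓᵢ) = 1/16 + 2/16 + 2/16 + 2/16 + 2/16 + 2/16 + 1/16 + 4/16 = 16/16 = 1.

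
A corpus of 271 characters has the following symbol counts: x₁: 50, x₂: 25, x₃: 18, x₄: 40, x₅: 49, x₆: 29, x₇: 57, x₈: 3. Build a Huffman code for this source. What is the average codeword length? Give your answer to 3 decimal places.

Probabilities are the counts divided by 271.
Repeatedly combine the two least-probable nodes; the expected code length is the sum of the merged weights.
merge 3/271 + 18/271 → 21/271
merge 21/271 + 25/271 → 46/271
merge 29/271 + 40/271 → 69/271
merge 46/271 + 49/271 → 95/271
merge 50/271 + 57/271 → 107/271
merge 69/271 + 95/271 → 164/271
merge 107/271 + 164/271 → 1
L = 21/271 + 46/271 + 69/271 + 95/271 + 107/271 + 164/271 + 1 = 773/271 ≈ 2.852 bits/symbol.

2.852 bits/symbol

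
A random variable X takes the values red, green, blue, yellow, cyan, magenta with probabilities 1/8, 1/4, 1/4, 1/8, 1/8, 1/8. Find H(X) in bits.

Each probability is a power of 1/2, so log₂(1/p) is an integer.
H = Σ p·log₂(1/p) = 1/8·3 + 1/4·2 + 1/4·2 + 1/8·3 + 1/8·3 + 1/8·3 = 2.5 bits.

2.5 bits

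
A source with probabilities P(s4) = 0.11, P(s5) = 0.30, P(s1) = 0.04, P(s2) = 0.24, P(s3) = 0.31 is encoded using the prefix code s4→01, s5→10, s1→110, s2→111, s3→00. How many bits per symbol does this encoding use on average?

2.28 bits/symbol

L̄ = Σ pᵢ·ℓᵢ = 0.11·2 + 0.30·2 + 0.04·3 + 0.24·3 + 0.31·2 = 2.28 bits/symbol.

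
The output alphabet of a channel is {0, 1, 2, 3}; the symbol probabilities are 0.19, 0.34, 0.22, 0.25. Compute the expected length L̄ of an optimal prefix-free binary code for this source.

Repeatedly combine the two least-probable nodes; the expected code length is the sum of the merged weights.
merge 19/100 + 11/50 → 41/100
merge 1/4 + 17/50 → 59/100
merge 41/100 + 59/100 → 1
L = 41/100 + 59/100 + 1 = 2 bits/symbol.

2 bits/symbol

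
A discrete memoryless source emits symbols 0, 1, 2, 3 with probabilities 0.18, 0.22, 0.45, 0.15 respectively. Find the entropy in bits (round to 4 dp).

1.8548 bits

H = −Σ pᵢ log₂ pᵢ.
−0.18·log₂(0.18) = 0.4453
−0.22·log₂(0.22) = 0.4806
−0.45·log₂(0.45) = 0.5184
−0.15·log₂(0.15) = 0.4105
Sum ≈ 1.8548 → 1.8548 bits.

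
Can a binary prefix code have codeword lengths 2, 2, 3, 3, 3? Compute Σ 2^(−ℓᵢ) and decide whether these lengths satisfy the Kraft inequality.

With common denominator 2^3 = 8: Σ 2^(−ℓᵢ) = 2/8 + 2/8 + 1/8 + 1/8 + 1/8 = 7/8 = 0.875.
Kraft's inequality requires Σ ≤ 1; here Σ = 0.875 ≤ 1, so such a prefix code exists.

0.875; yes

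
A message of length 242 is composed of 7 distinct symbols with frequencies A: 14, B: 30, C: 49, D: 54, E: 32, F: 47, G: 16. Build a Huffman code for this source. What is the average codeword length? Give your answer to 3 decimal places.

2.698 bits/symbol

Probabilities are the counts divided by 242.
Repeatedly combine the two least-probable nodes; the expected code length is the sum of the merged weights.
merge 7/121 + 8/121 → 15/121
merge 15/121 + 15/121 → 30/121
merge 16/121 + 47/242 → 79/242
merge 49/242 + 27/121 → 103/242
merge 30/121 + 79/242 → 139/242
merge 103/242 + 139/242 → 1
L = 15/121 + 30/121 + 79/242 + 103/242 + 139/242 + 1 = 653/242 ≈ 2.698 bits/symbol.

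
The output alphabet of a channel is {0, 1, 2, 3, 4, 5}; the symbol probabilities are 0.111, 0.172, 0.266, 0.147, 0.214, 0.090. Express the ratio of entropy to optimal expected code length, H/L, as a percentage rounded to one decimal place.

98.9%

Entropy H = −Σ p log₂ p ≈ 2.4923 bits.
Huffman merges: 9/100+111/1000→201/1000; 147/1000+43/250→319/1000; 201/1000+107/500→83/200; 133/500+319/1000→117/200; 83/200+117/200→1. L = 63/25 ≈ 2.5200.
Efficiency = H/L = 2.4923/2.5200 = 98.9%.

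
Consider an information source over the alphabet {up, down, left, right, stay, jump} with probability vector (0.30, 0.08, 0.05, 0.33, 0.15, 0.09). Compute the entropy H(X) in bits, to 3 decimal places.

2.280 bits

H = −Σ pᵢ log₂ pᵢ.
−0.30·log₂(0.30) = 0.5211
−0.08·log₂(0.08) = 0.2915
−0.05·log₂(0.05) = 0.2161
−0.33·log₂(0.33) = 0.5278
−0.15·log₂(0.15) = 0.4105
−0.09·log₂(0.09) = 0.3127
Sum ≈ 2.2797 → 2.280 bits.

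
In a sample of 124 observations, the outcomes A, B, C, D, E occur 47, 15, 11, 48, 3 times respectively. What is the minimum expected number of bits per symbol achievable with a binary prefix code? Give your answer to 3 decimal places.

Probabilities are the counts divided by 124.
Repeatedly combine the two least-probable nodes; the expected code length is the sum of the merged weights.
merge 3/124 + 11/124 → 7/62
merge 7/62 + 15/124 → 29/124
merge 29/124 + 47/124 → 19/31
merge 12/31 + 19/31 → 1
L = 7/62 + 29/124 + 19/31 + 1 = 243/124 ≈ 1.960 bits/symbol.

1.960 bits/symbol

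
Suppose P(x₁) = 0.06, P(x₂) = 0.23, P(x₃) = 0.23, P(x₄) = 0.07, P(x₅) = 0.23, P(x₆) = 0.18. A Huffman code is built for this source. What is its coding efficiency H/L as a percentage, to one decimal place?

99.2%

Entropy H = −Σ p log₂ p ≈ 2.4204 bits.
Huffman merges: 3/50+7/100→13/100; 13/100+9/50→31/100; 23/100+23/100→23/50; 23/100+31/100→27/50; 23/50+27/50→1. L = 61/25 ≈ 2.4400.
Efficiency = H/L = 2.4204/2.4400 = 99.2%.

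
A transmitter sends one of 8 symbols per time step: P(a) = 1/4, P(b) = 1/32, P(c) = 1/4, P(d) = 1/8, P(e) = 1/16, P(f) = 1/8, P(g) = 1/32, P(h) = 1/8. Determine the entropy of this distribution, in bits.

2.6875 bits

Each probability is a power of 1/2, so log₂(1/p) is an integer.
H = Σ p·log₂(1/p) = 1/4·2 + 1/32·5 + 1/4·2 + 1/8·3 + 1/16·4 + 1/8·3 + 1/32·5 + 1/8·3 = 2.6875 bits.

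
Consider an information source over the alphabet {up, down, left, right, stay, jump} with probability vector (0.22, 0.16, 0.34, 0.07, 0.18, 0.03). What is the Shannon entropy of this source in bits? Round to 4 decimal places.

H = −Σ pᵢ log₂ pᵢ.
−0.22·log₂(0.22) = 0.4806
−0.16·log₂(0.16) = 0.4230
−0.34·log₂(0.34) = 0.5292
−0.07·log₂(0.07) = 0.2686
−0.18·log₂(0.18) = 0.4453
−0.03·log₂(0.03) = 0.1518
Sum ≈ 2.2984 → 2.2984 bits.

2.2984 bits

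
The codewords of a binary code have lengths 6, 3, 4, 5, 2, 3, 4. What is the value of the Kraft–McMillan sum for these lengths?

0.671875

With common denominator 2^6 = 64: Σ 2^(−ℓᵢ) = 1/64 + 8/64 + 4/64 + 2/64 + 16/64 + 8/64 + 4/64 = 43/64 = 0.671875.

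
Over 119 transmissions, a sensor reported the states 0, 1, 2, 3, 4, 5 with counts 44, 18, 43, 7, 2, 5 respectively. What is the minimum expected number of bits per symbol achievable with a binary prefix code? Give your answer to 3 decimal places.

Probabilities are the counts divided by 119.
Repeatedly combine the two least-probable nodes; the expected code length is the sum of the merged weights.
merge 2/119 + 5/119 → 1/17
merge 1/17 + 1/17 → 2/17
merge 2/17 + 18/119 → 32/119
merge 32/119 + 43/119 → 75/119
merge 44/119 + 75/119 → 1
L = 1/17 + 2/17 + 32/119 + 75/119 + 1 = 247/119 ≈ 2.076 bits/symbol.

2.076 bits/symbol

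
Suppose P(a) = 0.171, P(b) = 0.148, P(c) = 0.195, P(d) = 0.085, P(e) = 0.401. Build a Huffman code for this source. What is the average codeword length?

Repeatedly combine the two least-probable nodes; the expected code length is the sum of the merged weights.
merge 17/200 + 37/250 → 233/1000
merge 171/1000 + 39/200 → 183/500
merge 233/1000 + 183/500 → 599/1000
merge 401/1000 + 599/1000 → 1
L = 233/1000 + 183/500 + 599/1000 + 1 = 1099/500 = 2.198 bits/symbol.

2.198 bits/symbol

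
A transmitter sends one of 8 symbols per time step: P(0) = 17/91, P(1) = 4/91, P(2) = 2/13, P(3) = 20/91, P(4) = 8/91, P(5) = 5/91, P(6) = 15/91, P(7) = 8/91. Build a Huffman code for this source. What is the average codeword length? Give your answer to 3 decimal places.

Repeatedly combine the two least-probable nodes; the expected code length is the sum of the merged weights.
merge 4/91 + 5/91 → 9/91
merge 8/91 + 8/91 → 16/91
merge 9/91 + 2/13 → 23/91
merge 15/91 + 16/91 → 31/91
merge 17/91 + 20/91 → 37/91
merge 23/91 + 31/91 → 54/91
merge 37/91 + 54/91 → 1
L = 9/91 + 16/91 + 23/91 + 31/91 + 37/91 + 54/91 + 1 = 261/91 ≈ 2.868 bits/symbol.

2.868 bits/symbol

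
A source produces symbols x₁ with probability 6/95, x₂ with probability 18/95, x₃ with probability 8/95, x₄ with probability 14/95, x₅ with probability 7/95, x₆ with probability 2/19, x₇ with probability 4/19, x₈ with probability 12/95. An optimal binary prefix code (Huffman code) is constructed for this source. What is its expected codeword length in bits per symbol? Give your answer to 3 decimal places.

Repeatedly combine the two least-probable nodes; the expected code length is the sum of the merged weights.
merge 6/95 + 7/95 → 13/95
merge 8/95 + 2/19 → 18/95
merge 12/95 + 13/95 → 5/19
merge 14/95 + 18/95 → 32/95
merge 18/95 + 4/19 → 2/5
merge 5/19 + 32/95 → 3/5
merge 2/5 + 3/5 → 1
L = 13/95 + 18/95 + 5/19 + 32/95 + 2/5 + 3/5 + 1 = 278/95 ≈ 2.926 bits/symbol.

2.926 bits/symbol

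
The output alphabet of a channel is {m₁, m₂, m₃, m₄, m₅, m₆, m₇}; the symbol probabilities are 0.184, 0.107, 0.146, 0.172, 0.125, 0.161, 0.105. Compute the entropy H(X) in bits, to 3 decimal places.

2.777 bits

H = −Σ pᵢ log₂ pᵢ.
−0.184·log₂(0.184) = 0.4494
−0.107·log₂(0.107) = 0.3450
−0.146·log₂(0.146) = 0.4053
−0.172·log₂(0.172) = 0.4368
−0.125·log₂(0.125) = 0.3750
−0.161·log₂(0.161) = 0.4242
−0.105·log₂(0.105) = 0.3414
Sum ≈ 2.7771 → 2.777 bits.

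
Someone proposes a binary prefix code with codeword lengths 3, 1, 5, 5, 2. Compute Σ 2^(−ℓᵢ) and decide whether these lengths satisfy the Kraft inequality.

0.9375; yes

With common denominator 2^5 = 32: Σ 2^(−ℓᵢ) = 4/32 + 16/32 + 1/32 + 1/32 + 8/32 = 30/32 = 0.9375.
Kraft's inequality requires Σ ≤ 1; here Σ = 0.9375 ≤ 1, so such a prefix code exists.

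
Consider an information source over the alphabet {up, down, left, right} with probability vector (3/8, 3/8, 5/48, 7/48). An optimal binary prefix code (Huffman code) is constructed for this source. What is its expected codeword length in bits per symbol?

Repeatedly combine the two least-probable nodes; the expected code length is the sum of the merged weights.
merge 5/48 + 7/48 → 1/4
merge 1/4 + 3/8 → 5/8
merge 3/8 + 5/8 → 1
L = 1/4 + 5/8 + 1 = 15/8 = 1.875 bits/symbol.

1.875 bits/symbol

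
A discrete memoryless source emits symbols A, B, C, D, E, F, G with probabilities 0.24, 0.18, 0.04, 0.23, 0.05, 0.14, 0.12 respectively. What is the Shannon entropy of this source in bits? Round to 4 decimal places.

2.5931 bits

H = −Σ pᵢ log₂ pᵢ.
−0.24·log₂(0.24) = 0.4941
−0.18·log₂(0.18) = 0.4453
−0.04·log₂(0.04) = 0.1858
−0.23·log₂(0.23) = 0.4877
−0.05·log₂(0.05) = 0.2161
−0.14·log₂(0.14) = 0.3971
−0.12·log₂(0.12) = 0.3671
Sum ≈ 2.5931 → 2.5931 bits.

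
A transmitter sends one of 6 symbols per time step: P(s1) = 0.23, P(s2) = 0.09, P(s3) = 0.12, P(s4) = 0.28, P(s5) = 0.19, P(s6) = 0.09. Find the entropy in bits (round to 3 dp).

2.449 bits

H = −Σ pᵢ log₂ pᵢ.
−0.23·log₂(0.23) = 0.4877
−0.09·log₂(0.09) = 0.3127
−0.12·log₂(0.12) = 0.3671
−0.28·log₂(0.28) = 0.5142
−0.19·log₂(0.19) = 0.4552
−0.09·log₂(0.09) = 0.3127
Sum ≈ 2.4495 → 2.449 bits.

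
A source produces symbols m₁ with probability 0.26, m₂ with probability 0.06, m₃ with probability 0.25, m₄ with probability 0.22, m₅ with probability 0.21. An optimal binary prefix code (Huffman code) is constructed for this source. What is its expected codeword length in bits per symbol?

2.27 bits/symbol

Repeatedly combine the two least-probable nodes; the expected code length is the sum of the merged weights.
merge 3/50 + 21/100 → 27/100
merge 11/50 + 1/4 → 47/100
merge 13/50 + 27/100 → 53/100
merge 47/100 + 53/100 → 1
L = 27/100 + 47/100 + 53/100 + 1 = 227/100 = 2.27 bits/symbol.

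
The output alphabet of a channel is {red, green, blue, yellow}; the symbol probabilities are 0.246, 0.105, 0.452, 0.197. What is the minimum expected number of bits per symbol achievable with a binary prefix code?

Repeatedly combine the two least-probable nodes; the expected code length is the sum of the merged weights.
merge 21/200 + 197/1000 → 151/500
merge 123/500 + 151/500 → 137/250
merge 113/250 + 137/250 → 1
L = 151/500 + 137/250 + 1 = 37/20 = 1.85 bits/symbol.

1.85 bits/symbol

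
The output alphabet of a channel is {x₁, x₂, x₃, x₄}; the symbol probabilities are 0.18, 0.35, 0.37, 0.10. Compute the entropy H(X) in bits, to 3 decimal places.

1.838 bits

H = −Σ pᵢ log₂ pᵢ.
−0.18·log₂(0.18) = 0.4453
−0.35·log₂(0.35) = 0.5301
−0.37·log₂(0.37) = 0.5307
−0.10·log₂(0.10) = 0.3322
Sum ≈ 1.8383 → 1.838 bits.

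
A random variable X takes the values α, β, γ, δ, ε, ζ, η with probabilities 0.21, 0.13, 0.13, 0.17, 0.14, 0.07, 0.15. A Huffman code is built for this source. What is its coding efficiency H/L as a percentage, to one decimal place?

Entropy H = −Σ p log₂ p ≈ 2.7489 bits.
Huffman merges: 7/100+13/100→1/5; 13/100+7/50→27/100; 3/20+17/100→8/25; 1/5+21/100→41/100; 27/100+8/25→59/100; 41/100+59/100→1. L = 279/100 ≈ 2.7900.
Efficiency = H/L = 2.7489/2.7900 = 98.5%.

98.5%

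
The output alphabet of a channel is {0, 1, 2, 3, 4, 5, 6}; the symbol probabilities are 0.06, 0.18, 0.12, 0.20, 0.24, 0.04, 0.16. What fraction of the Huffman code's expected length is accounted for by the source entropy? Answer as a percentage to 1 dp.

Entropy H = −Σ p log₂ p ≈ 2.6232 bits.
Huffman merges: 1/25+3/50→1/10; 1/10+3/25→11/50; 4/25+9/50→17/50; 1/5+11/50→21/50; 6/25+17/50→29/50; 21/50+29/50→1. L = 133/50 ≈ 2.6600.
Efficiency = H/L = 2.6232/2.6600 = 98.6%.

98.6%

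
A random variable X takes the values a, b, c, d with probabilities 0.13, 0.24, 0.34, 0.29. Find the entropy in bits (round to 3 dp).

1.924 bits

H = −Σ pᵢ log₂ pᵢ.
−0.13·log₂(0.13) = 0.3826
−0.24·log₂(0.24) = 0.4941
−0.34·log₂(0.34) = 0.5292
−0.29·log₂(0.29) = 0.5179
Sum ≈ 1.9239 → 1.924 bits.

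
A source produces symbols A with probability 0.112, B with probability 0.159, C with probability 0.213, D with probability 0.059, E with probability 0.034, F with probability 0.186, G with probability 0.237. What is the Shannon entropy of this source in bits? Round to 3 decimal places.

H = −Σ pᵢ log₂ pᵢ.
−0.112·log₂(0.112) = 0.3537
−0.159·log₂(0.159) = 0.4218
−0.213·log₂(0.213) = 0.4752
−0.059·log₂(0.059) = 0.2409
−0.034·log₂(0.034) = 0.1659
−0.186·log₂(0.186) = 0.4514
−0.237·log₂(0.237) = 0.4923
Sum ≈ 2.6012 → 2.601 bits.

2.601 bits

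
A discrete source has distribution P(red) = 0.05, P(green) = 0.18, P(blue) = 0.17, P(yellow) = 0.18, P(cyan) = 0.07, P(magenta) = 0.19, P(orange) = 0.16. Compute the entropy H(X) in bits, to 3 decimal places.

2.688 bits

H = −Σ pᵢ log₂ pᵢ.
−0.05·log₂(0.05) = 0.2161
−0.18·log₂(0.18) = 0.4453
−0.17·log₂(0.17) = 0.4346
−0.18·log₂(0.18) = 0.4453
−0.07·log₂(0.07) = 0.2686
−0.19·log₂(0.19) = 0.4552
−0.16·log₂(0.16) = 0.4230
Sum ≈ 2.6881 → 2.688 bits.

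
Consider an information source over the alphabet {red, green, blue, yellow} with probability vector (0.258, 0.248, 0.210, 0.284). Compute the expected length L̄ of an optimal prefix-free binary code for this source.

2 bits/symbol

Repeatedly combine the two least-probable nodes; the expected code length is the sum of the merged weights.
merge 21/100 + 31/125 → 229/500
merge 129/500 + 71/250 → 271/500
merge 229/500 + 271/500 → 1
L = 229/500 + 271/500 + 1 = 2 bits/symbol.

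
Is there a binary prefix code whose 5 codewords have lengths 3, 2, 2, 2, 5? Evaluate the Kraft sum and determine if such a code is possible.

0.90625; yes

With common denominator 2^5 = 32: Σ 2^(−ℓᵢ) = 4/32 + 8/32 + 8/32 + 8/32 + 1/32 = 29/32 = 0.90625.
Kraft's inequality requires Σ ≤ 1; here Σ = 0.90625 ≤ 1, so such a prefix code exists.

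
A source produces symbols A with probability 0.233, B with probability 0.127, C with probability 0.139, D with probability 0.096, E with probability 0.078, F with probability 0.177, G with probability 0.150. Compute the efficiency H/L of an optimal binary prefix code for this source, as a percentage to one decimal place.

Entropy H = −Σ p log₂ p ≈ 2.7278 bits.
Huffman merges: 39/500+12/125→87/500; 127/1000+139/1000→133/500; 3/20+87/500→81/250; 177/1000+233/1000→41/100; 133/500+81/250→59/100; 41/100+59/100→1. L = 691/250 ≈ 2.7640.
Efficiency = H/L = 2.7278/2.7640 = 98.7%.

98.7%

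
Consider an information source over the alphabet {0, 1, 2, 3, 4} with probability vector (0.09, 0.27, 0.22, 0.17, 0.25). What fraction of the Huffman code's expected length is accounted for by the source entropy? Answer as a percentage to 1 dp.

99.0%

Entropy H = −Σ p log₂ p ≈ 2.2378 bits.
Huffman merges: 9/100+17/100→13/50; 11/50+1/4→47/100; 13/50+27/100→53/100; 47/100+53/100→1. L = 113/50 ≈ 2.2600.
Efficiency = H/L = 2.2378/2.2600 = 99.0%.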